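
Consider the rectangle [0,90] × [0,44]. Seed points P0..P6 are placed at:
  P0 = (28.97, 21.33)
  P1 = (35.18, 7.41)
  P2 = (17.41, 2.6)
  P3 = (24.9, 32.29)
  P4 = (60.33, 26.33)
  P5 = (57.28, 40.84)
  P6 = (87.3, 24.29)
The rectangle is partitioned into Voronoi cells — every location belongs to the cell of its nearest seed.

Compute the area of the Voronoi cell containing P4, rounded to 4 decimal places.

1. box [0,90]×[0,44]: [(0, 0) (90, 0) (90, 44) (0, 44)]
2. ⊥bis P4·P0 via (44.65,23.83): [(48.4494, 0) (90, 0) (90, 44) (41.4341, 44)]  |A|=1982.562
3. ⊥bis P4·P1 via (47.755,16.87): [(45.2231, 20.2356) (60.4461, 0) (90, 0) (90, 44) (41.4341, 44)]  |A|=1861.1822
4. ⊥bis P4·P2 via (38.87,14.465): [(45.2231, 20.2356) (60.4461, 0) (90, 0) (90, 44) (41.4341, 44)]  |A|=1861.1822
5. ⊥bis P4·P3 via (42.615,29.31): [(43.2112, 32.8542) (45.2231, 20.2356) (60.4461, 0) (90, 0) (90, 44) (45.0861, 44)]  |A|=1840.8298
6. ⊥bis P4·P5 via (58.805,33.585): [(43.6041, 30.3898) (45.2231, 20.2356) (60.4461, 0) (90, 0) (90, 40.1422)]  |A|=1441.1925
7. ⊥bis P4·P6 via (73.815,25.31): [(74.6935, 36.9248) (43.6041, 30.3898) (45.2231, 20.2356) (60.4461, 0) (71.9006, 0)]  |A|=799.8163
8. canonical 5-gon: [(74.6935, 36.9248) (43.6041, 30.3898) (45.2231, 20.2356) (60.4461, 0) (71.9006, 0)]
9. shoelace: 799.8163

Area of P4's cell: 799.8163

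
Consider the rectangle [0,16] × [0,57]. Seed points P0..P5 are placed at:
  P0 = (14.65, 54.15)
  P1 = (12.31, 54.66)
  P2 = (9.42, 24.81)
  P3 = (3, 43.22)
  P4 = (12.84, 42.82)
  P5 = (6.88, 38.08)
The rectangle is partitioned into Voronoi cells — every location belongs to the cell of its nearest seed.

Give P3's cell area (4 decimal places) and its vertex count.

1. box [0,16]×[0,57]: [(0, 0) (16, 0) (16, 57) (0, 57)]
2. ⊥bis P3·P0 via (8.825,48.685): [(0, 0) (16, 0) (16, 41.0374) (1.0239, 57) (0, 57)]  |A|=792.4708
3. ⊥bis P3·P1 via (7.655,48.94): [(0, 55.1697) (0, 0) (16, 0) (16, 41.0374) (11.5908, 45.737)]  |A|=776.0976
4. ⊥bis P3·P2 via (6.21,34.015): [(0, 55.1697) (0, 31.8494) (16, 37.429) (16, 41.0374) (11.5908, 45.737)]  |A|=221.8702
5. ⊥bis P3·P4 via (7.92,43.02): [(8.1445, 48.5417) (0, 55.1697) (0, 31.8494) (7.5733, 34.4904)]  |A|=147.4184
6. ⊥bis P3·P5 via (4.94,40.65): [(7.9149, 42.8957) (8.1445, 48.5417) (0, 55.1697) (0, 36.921)]  |A|=95.9713
7. canonical 4-gon: [(7.9149, 42.8957) (8.1445, 48.5417) (0, 55.1697) (0, 36.921)]
8. shoelace: 95.9713

Area of P3's cell: 95.9713 (4 vertices)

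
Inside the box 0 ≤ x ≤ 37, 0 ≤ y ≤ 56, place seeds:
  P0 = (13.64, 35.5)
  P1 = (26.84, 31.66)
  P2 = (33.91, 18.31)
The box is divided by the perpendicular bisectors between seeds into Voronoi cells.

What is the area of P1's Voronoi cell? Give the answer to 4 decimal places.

Area of P1's cell: 495.7952

1. box [0,37]×[0,56]: [(0, 0) (37, 0) (37, 56) (0, 56)]
2. ⊥bis P1·P0 via (20.24,33.58): [(10.4713, 0) (37, 0) (37, 56) (26.7622, 56)]  |A|=1029.4633
3. ⊥bis P1·P2 via (30.375,24.985): [(15.4385, 17.0748) (37, 28.4935) (37, 56) (26.7622, 56)]  |A|=495.7952
4. canonical 4-gon: [(15.4385, 17.0748) (37, 28.4935) (37, 56) (26.7622, 56)]
5. shoelace: 495.7952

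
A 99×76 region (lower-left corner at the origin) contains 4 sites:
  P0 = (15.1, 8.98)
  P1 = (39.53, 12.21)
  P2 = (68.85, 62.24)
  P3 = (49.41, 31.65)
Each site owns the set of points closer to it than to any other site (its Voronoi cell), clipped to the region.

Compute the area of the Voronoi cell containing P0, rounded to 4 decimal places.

Area of P0's cell: 1306.7061

1. box [0,99]×[0,76]: [(0, 0) (99, 0) (99, 76) (0, 76)]
2. ⊥bis P0·P1 via (27.315,10.595): [(0, 0) (28.7158, 0) (18.6675, 76) (0, 76)]  |A|=1800.5663
3. ⊥bis P0·P2 via (41.975,35.61): [(0, 0) (28.7158, 0) (21.2411, 56.5346) (1.9532, 76) (0, 76)]  |A|=1637.8913
4. ⊥bis P0·P3 via (32.255,20.315): [(0, 69.1315) (0, 0) (28.7158, 0) (24.4726, 32.0933)]  |A|=1306.7061
5. canonical 4-gon: [(0, 69.1315) (0, 0) (28.7158, 0) (24.4726, 32.0933)]
6. shoelace: 1306.7061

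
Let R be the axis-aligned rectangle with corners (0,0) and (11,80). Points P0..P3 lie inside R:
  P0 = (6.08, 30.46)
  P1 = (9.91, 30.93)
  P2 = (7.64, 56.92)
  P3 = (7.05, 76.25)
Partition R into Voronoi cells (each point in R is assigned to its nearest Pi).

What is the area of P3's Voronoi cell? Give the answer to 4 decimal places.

1. box [0,11]×[0,80]: [(0, 0) (11, 0) (11, 80) (0, 80)]
2. ⊥bis P3·P0 via (6.565,53.355): [(0, 53.4941) (11, 53.2611) (11, 80) (0, 80)]  |A|=292.8468
3. ⊥bis P3·P1 via (8.48,53.59): [(0, 53.4941) (5.2107, 53.3837) (11, 53.749) (11, 80) (0, 80)]  |A|=291.4343
4. ⊥bis P3·P2 via (7.345,66.585): [(0, 66.3608) (11, 66.6966) (11, 80) (0, 80)]  |A|=148.1845
5. canonical 4-gon: [(0, 66.3608) (11, 66.6966) (11, 80) (0, 80)]
6. shoelace: 148.1845

Area of P3's cell: 148.1845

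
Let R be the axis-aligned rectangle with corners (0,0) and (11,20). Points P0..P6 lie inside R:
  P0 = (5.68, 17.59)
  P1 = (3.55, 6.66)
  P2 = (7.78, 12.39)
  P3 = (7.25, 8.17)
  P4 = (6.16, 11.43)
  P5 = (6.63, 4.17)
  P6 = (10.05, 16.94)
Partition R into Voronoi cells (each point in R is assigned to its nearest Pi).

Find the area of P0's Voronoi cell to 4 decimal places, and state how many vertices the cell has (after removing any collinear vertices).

1. box [0,11]×[0,20]: [(0, 0) (11, 0) (11, 20) (0, 20)]
2. ⊥bis P0·P1 via (4.615,12.125): [(0, 13.0244) (11, 10.8807) (11, 20) (0, 20)]  |A|=88.5221
3. ⊥bis P0·P2 via (6.73,14.99): [(0, 13.0244) (1.2564, 12.7795) (11, 16.7144) (11, 20) (0, 20)]  |A|=60.1015
4. ⊥bis P0·P3 via (6.465,12.88): [(0, 13.0244) (1.2564, 12.7795) (11, 16.7144) (11, 20) (0, 20)]  |A|=60.1015
5. ⊥bis P0·P4 via (5.92,14.51): [(0, 14.0487) (5.4509, 14.4734) (11, 16.7144) (11, 20) (0, 20)]  |A|=55.732
6. ⊥bis P0·P5 via (6.155,10.88): [(0, 14.0487) (5.4509, 14.4734) (11, 16.7144) (11, 20) (0, 20)]  |A|=55.732
7. ⊥bis P0·P6 via (7.865,17.265): [(0, 14.0487) (5.4509, 14.4734) (7.5775, 15.3323) (8.2718, 20) (0, 20)]  |A|=43.7424
8. canonical 5-gon: [(0, 14.0487) (5.4509, 14.4734) (7.5775, 15.3323) (8.2718, 20) (0, 20)]
9. shoelace: 43.7424

Area of P0's cell: 43.7424 (5 vertices)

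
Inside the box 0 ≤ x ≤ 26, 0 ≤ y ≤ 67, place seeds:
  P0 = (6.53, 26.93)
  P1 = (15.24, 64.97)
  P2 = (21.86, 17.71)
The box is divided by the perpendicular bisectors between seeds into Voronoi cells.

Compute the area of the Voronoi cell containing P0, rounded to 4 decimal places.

Area of P0's cell: 652.9546

1. box [0,26]×[0,67]: [(0, 0) (26, 0) (26, 67) (0, 67)]
2. ⊥bis P0·P1 via (10.885,45.95): [(0, 48.4423) (0, 0) (26, 0) (26, 42.4891)]  |A|=1182.109
3. ⊥bis P0·P2 via (14.195,22.32): [(0, 48.4423) (0, 0) (0.771, 0) (26, 41.9481) (26, 42.4891)]  |A|=652.9546
4. canonical 5-gon: [(0, 48.4423) (0, 0) (0.771, 0) (26, 41.9481) (26, 42.4891)]
5. shoelace: 652.9546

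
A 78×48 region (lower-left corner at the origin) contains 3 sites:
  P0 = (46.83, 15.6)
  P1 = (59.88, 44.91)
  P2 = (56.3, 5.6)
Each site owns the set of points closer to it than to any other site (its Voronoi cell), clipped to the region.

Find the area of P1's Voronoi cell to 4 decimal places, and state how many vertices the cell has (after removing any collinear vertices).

1. box [0,78]×[0,48]: [(0, 0) (78, 0) (78, 48) (0, 48)]
2. ⊥bis P1·P0 via (53.355,30.255): [(78, 19.282) (78, 48) (13.5001, 48)]  |A|=926.152
3. ⊥bis P1·P2 via (58.09,25.255): [(66.255, 24.5114) (78, 23.4418) (78, 48) (13.5001, 48)]  |A|=901.7239
4. canonical 4-gon: [(66.255, 24.5114) (78, 23.4418) (78, 48) (13.5001, 48)]
5. shoelace: 901.7239

Area of P1's cell: 901.7239 (4 vertices)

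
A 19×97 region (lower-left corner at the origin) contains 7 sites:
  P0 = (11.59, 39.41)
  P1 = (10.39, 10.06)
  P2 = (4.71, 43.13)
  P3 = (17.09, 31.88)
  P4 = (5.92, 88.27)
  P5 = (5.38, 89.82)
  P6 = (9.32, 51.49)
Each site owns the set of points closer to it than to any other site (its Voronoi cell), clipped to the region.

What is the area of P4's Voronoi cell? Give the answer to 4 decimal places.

1. box [0,19]×[0,97]: [(0, 0) (19, 0) (19, 97) (0, 97)]
2. ⊥bis P4·P0 via (8.755,63.84): [(0, 62.824) (19, 65.0289) (19, 97) (0, 97)]  |A|=628.3974
3. ⊥bis P4·P1 via (8.155,49.165): [(0, 62.824) (19, 65.0289) (19, 97) (0, 97)]  |A|=628.3974
4. ⊥bis P4·P2 via (5.315,65.7): [(0, 65.8425) (19, 65.3332) (19, 97) (0, 97)]  |A|=596.8314
5. ⊥bis P4·P3 via (11.505,60.075): [(0, 65.8425) (19, 65.3332) (19, 97) (0, 97)]  |A|=596.8314
6. ⊥bis P4·P5 via (5.65,89.045): [(0, 87.0766) (0, 65.8425) (19, 65.3332) (19, 93.696)]  |A|=471.171
7. ⊥bis P4·P6 via (7.62,69.88): [(0, 87.0766) (0, 69.1756) (19, 70.932) (19, 93.696)]  |A|=386.3175
8. canonical 4-gon: [(0, 87.0766) (0, 69.1756) (19, 70.932) (19, 93.696)]
9. shoelace: 386.3175

Area of P4's cell: 386.3175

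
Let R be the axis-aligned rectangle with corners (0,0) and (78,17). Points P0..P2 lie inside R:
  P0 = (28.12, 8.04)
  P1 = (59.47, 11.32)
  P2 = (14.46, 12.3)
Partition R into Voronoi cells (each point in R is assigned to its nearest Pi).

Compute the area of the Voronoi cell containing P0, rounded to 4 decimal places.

Area of P0's cell: 393.5375

1. box [0,78]×[0,17]: [(0, 0) (78, 0) (78, 17) (0, 17)]
2. ⊥bis P0·P1 via (43.795,9.68): [(0, 0) (44.8078, 0) (43.0291, 17) (0, 17)]  |A|=746.6138
3. ⊥bis P0·P2 via (21.29,10.17): [(18.1184, 0) (44.8078, 0) (43.0291, 17) (23.42, 17)]  |A|=393.5375
4. canonical 4-gon: [(18.1184, 0) (44.8078, 0) (43.0291, 17) (23.42, 17)]
5. shoelace: 393.5375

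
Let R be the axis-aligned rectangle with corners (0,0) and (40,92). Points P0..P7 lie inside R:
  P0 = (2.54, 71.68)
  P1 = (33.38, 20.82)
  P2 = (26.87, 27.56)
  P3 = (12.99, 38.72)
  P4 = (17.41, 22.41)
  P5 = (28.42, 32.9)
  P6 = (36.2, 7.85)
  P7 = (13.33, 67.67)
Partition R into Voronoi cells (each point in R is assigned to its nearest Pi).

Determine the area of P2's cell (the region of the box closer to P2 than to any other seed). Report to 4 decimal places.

Area of P2's cell: 94.8032

1. box [0,40]×[0,92]: [(0, 0) (40, 0) (40, 92) (0, 92)]
2. ⊥bis P2·P0 via (14.705,49.62): [(0, 41.5109) (0, 0) (40, 0) (40, 63.5689)]  |A|=2101.5972
3. ⊥bis P2·P1 via (30.125,24.19): [(0, 41.5109) (0, 0) (5.0804, 0) (40, 33.728) (40, 63.5689)]  |A|=1512.7121
4. ⊥bis P2·P3 via (19.93,33.14): [(0, 8.3525) (0, 0) (5.0804, 0) (40, 33.728) (40, 58.1016)]  |A|=740.1973
5. ⊥bis P2·P4 via (22.14,24.985): [(18.6006, 31.4866) (25.1754, 19.4093) (40, 33.728) (40, 58.1016)]  |A|=397.3823
6. ⊥bis P2·P5 via (27.645,30.23): [(19.4928, 32.5963) (18.6006, 31.4866) (25.1754, 19.4093) (34.3603, 28.2808)]  |A|=94.8032
7. ⊥bis P2·P6 via (31.535,17.705): [(19.4928, 32.5963) (18.6006, 31.4866) (25.1754, 19.4093) (34.3603, 28.2808)]  |A|=94.8032
8. ⊥bis P2·P7 via (20.1,47.615): [(19.4928, 32.5963) (18.6006, 31.4866) (25.1754, 19.4093) (34.3603, 28.2808)]  |A|=94.8032
9. canonical 4-gon: [(19.4928, 32.5963) (18.6006, 31.4866) (25.1754, 19.4093) (34.3603, 28.2808)]
10. shoelace: 94.8032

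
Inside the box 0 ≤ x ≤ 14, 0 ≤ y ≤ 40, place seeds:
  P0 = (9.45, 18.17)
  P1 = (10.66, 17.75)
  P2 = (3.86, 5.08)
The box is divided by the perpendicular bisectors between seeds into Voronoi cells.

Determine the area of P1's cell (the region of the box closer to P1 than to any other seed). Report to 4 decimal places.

Area of P1's cell: 67.8013

1. box [0,14]×[0,40]: [(0, 0) (14, 0) (14, 40) (0, 40)]
2. ⊥bis P1·P0 via (10.055,17.96): [(3.821, 0) (14, 0) (14, 29.3254)]  |A|=149.2521
3. ⊥bis P1·P2 via (7.26,11.415): [(7.701, 11.1783) (14, 7.7976) (14, 29.3254)]  |A|=67.8013
4. canonical 3-gon: [(7.701, 11.1783) (14, 7.7976) (14, 29.3254)]
5. shoelace: 67.8013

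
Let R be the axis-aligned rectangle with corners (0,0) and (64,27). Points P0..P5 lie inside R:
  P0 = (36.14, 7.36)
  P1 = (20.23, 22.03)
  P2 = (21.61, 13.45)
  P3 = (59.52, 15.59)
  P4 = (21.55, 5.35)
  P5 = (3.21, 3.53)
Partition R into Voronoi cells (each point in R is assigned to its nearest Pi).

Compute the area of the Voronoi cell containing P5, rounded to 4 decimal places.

1. box [0,64]×[0,27]: [(0, 0) (64, 0) (64, 27) (0, 27)]
2. ⊥bis P5·P0 via (19.675,5.445): [(0, 0) (20.3083, 0) (17.168, 27) (0, 27)]  |A|=505.9299
3. ⊥bis P5·P1 via (11.72,12.78): [(0, 23.5624) (0, 0) (20.3083, 0) (19.6729, 5.4634)]  |A|=287.2458
4. ⊥bis P5·P2 via (12.41,8.49): [(8.5, 15.7424) (0, 23.5624) (0, 0) (16.9872, 0)]  |A|=233.8501
5. ⊥bis P5·P3 via (31.365,9.56): [(8.5, 15.7424) (0, 23.5624) (0, 0) (16.9872, 0)]  |A|=233.8501
6. ⊥bis P5·P4 via (12.38,4.44): [(11.8807, 9.4718) (8.5, 15.7424) (0, 23.5624) (0, 0) (12.8206, 0)]  |A|=214.1173
7. canonical 5-gon: [(11.8807, 9.4718) (8.5, 15.7424) (0, 23.5624) (0, 0) (12.8206, 0)]
8. shoelace: 214.1173

Area of P5's cell: 214.1173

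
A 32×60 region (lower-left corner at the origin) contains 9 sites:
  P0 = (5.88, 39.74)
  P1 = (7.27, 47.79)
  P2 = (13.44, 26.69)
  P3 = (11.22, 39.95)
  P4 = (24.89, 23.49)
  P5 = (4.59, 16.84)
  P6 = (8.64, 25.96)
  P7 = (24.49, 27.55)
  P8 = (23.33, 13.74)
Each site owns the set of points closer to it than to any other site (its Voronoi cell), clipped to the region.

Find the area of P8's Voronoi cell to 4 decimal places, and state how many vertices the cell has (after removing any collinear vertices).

1. box [0,32]×[0,60]: [(0, 0) (32, 0) (32, 60) (0, 60)]
2. ⊥bis P8·P0 via (14.605,26.74): [(0, 16.9378) (0, 0) (32, 0) (32, 38.4147)]  |A|=885.6403
3. ⊥bis P8·P1 via (15.3,30.765): [(0, 16.9378) (0, 0) (32, 0) (32, 38.4147)]  |A|=885.6403
4. ⊥bis P8·P2 via (18.385,20.215): [(0, 6.1743) (0, 0) (32, 0) (32, 30.6129)]  |A|=588.5939
5. ⊥bis P8·P3 via (17.275,26.845): [(0, 6.1743) (0, 0) (32, 0) (32, 30.6129)]  |A|=588.5939
6. ⊥bis P8·P4 via (24.11,18.615): [(17.6445, 19.6495) (0, 6.1743) (0, 0) (32, 0) (32, 17.3526)]  |A|=493.4151
7. ⊥bis P8·P5 via (13.96,15.29): [(17.6445, 19.6495) (14.2526, 17.0591) (11.4307, 0) (32, 0) (32, 17.3526)]  |A|=351.9166
8. ⊥bis P8·P6 via (15.985,19.85): [(17.6445, 19.6495) (14.2526, 17.0591) (11.4307, 0) (32, 0) (32, 17.3526)]  |A|=351.9166
9. ⊥bis P8·P7 via (23.91,20.645): [(17.6445, 19.6495) (14.2526, 17.0591) (11.4307, 0) (32, 0) (32, 17.3526)]  |A|=351.9166
10. canonical 5-gon: [(17.6445, 19.6495) (14.2526, 17.0591) (11.4307, 0) (32, 0) (32, 17.3526)]
11. shoelace: 351.9166

Area of P8's cell: 351.9166 (5 vertices)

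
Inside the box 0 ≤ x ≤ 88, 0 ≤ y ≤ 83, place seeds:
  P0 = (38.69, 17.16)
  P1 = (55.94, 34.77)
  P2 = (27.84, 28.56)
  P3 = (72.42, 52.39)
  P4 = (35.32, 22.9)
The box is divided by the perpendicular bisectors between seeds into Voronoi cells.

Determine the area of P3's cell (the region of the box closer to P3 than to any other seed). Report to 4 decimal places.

Area of P3's cell: 2008.1181

1. box [0,88]×[0,83]: [(0, 0) (88, 0) (88, 83) (0, 83)]
2. ⊥bis P3·P0 via (55.555,34.775): [(88, 3.7114) (88, 83) (5.1854, 83)]  |A|=3283.1261
3. ⊥bis P3·P1 via (64.18,43.58): [(88, 21.3011) (88, 83) (22.0331, 83)]  |A|=2035.0405
4. ⊥bis P3·P2 via (50.13,40.475): [(32.763, 72.9644) (88, 21.3011) (88, 83) (27.3985, 83)]  |A|=2008.1181
5. ⊥bis P3·P4 via (53.87,37.645): [(32.763, 72.9644) (88, 21.3011) (88, 83) (27.3985, 83)]  |A|=2008.1181
6. canonical 4-gon: [(32.763, 72.9644) (88, 21.3011) (88, 83) (27.3985, 83)]
7. shoelace: 2008.1181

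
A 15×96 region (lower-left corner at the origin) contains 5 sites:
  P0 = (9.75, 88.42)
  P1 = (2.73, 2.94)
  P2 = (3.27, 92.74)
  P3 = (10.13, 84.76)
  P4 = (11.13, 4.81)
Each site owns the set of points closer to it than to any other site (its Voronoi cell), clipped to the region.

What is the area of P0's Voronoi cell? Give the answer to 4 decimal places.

Area of P0's cell: 76.1448

1. box [0,15]×[0,96]: [(0, 0) (15, 0) (15, 96) (0, 96)]
2. ⊥bis P0·P1 via (6.24,45.68): [(0, 46.1925) (15, 44.9606) (15, 96) (0, 96)]  |A|=756.3522
3. ⊥bis P0·P2 via (6.51,90.58): [(0, 80.815) (0, 46.1925) (15, 44.9606) (15, 96) (10.1233, 96)]  |A|=679.4907
4. ⊥bis P0·P3 via (9.94,86.59): [(3.3971, 85.9107) (15, 87.1154) (15, 96) (10.1233, 96)]  |A|=76.1448
5. ⊥bis P0·P4 via (10.44,46.615): [(3.3971, 85.9107) (15, 87.1154) (15, 96) (10.1233, 96)]  |A|=76.1448
6. canonical 4-gon: [(3.3971, 85.9107) (15, 87.1154) (15, 96) (10.1233, 96)]
7. shoelace: 76.1448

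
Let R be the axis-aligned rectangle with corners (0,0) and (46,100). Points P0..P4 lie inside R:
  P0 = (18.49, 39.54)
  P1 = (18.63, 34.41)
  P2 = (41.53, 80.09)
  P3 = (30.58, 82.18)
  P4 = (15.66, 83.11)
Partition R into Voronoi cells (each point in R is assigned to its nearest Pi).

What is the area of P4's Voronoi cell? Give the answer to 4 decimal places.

Area of P4's cell: 898.1302

1. box [0,46]×[0,100]: [(0, 0) (46, 0) (46, 100) (0, 100)]
2. ⊥bis P4·P0 via (17.075,61.325): [(0, 60.2159) (46, 63.2038) (46, 100) (0, 100)]  |A|=1761.3471
3. ⊥bis P4·P1 via (17.145,58.76): [(0, 60.2159) (46, 63.2038) (46, 100) (0, 100)]  |A|=1761.3471
4. ⊥bis P4·P2 via (28.595,81.6): [(0, 60.2159) (26.2981, 61.9241) (30.743, 100) (0, 100)]  |A|=1108.406
5. ⊥bis P4·P3 via (23.12,82.645): [(0, 60.2159) (21.8102, 61.6326) (24.2018, 100) (0, 100)]  |A|=898.1302
6. canonical 4-gon: [(0, 60.2159) (21.8102, 61.6326) (24.2018, 100) (0, 100)]
7. shoelace: 898.1302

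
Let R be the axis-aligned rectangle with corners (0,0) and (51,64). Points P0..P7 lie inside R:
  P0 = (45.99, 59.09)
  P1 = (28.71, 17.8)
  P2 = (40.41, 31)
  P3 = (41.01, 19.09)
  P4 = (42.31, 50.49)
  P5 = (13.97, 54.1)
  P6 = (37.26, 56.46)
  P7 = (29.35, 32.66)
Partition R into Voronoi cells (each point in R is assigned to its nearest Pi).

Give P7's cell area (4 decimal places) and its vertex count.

Area of P7's cell: 472.8525 (6 vertices)

1. box [0,51]×[0,64]: [(0, 0) (51, 0) (51, 64) (0, 64)]
2. ⊥bis P7·P0 via (37.67,45.875): [(0, 0) (51, 0) (51, 37.4826) (8.8813, 64) (0, 64)]  |A|=2705.5609
3. ⊥bis P7·P1 via (29.03,25.23): [(0, 26.4803) (51, 24.2838) (51, 37.4826) (8.8813, 64) (0, 64)]  |A|=1411.0773
4. ⊥bis P7·P2 via (34.88,31.83): [(0, 26.4803) (33.8582, 25.0221) (37.0469, 46.2673) (8.8813, 64) (0, 64)]  |A|=1135.7271
5. ⊥bis P7·P3 via (35.18,25.875): [(0, 26.4803) (33.8582, 25.0221) (37.0469, 46.2673) (8.8813, 64) (0, 64)]  |A|=1135.7271
6. ⊥bis P7·P4 via (35.83,41.575): [(0, 26.4803) (33.8582, 25.0221) (36.2922, 41.239) (4.9783, 64) (0, 64)]  |A|=1013.8059
7. ⊥bis P7·P5 via (21.66,43.38): [(0, 27.8422) (0, 26.4803) (33.8582, 25.0221) (36.2922, 41.239) (27.5419, 47.5994)]  |A|=475.0553
8. ⊥bis P7·P6 via (33.305,44.56): [(26.4711, 46.8313) (0, 27.8422) (0, 26.4803) (33.8582, 25.0221) (36.2922, 41.239) (30.3909, 45.5285)]  |A|=472.8525
9. canonical 6-gon: [(26.4711, 46.8313) (0, 27.8422) (0, 26.4803) (33.8582, 25.0221) (36.2922, 41.239) (30.3909, 45.5285)]
10. shoelace: 472.8525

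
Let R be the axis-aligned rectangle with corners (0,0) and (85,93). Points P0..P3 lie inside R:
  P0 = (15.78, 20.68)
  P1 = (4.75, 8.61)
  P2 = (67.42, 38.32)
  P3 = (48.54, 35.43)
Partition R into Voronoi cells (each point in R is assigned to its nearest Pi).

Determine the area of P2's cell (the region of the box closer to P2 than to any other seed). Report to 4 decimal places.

1. box [0,85]×[0,93]: [(0, 0) (85, 0) (85, 93) (0, 93)]
2. ⊥bis P2·P0 via (41.6,29.5): [(51.6771, 0) (85, 0) (85, 93) (19.9087, 93)]  |A|=4576.2627
3. ⊥bis P2·P1 via (36.085,23.465): [(51.6771, 0) (85, 0) (85, 93) (19.9087, 93)]  |A|=4576.2627
4. ⊥bis P2·P3 via (57.98,36.875): [(63.6245, 0) (85, 0) (85, 93) (49.3888, 93)]  |A|=2649.8786
5. canonical 4-gon: [(63.6245, 0) (85, 0) (85, 93) (49.3888, 93)]
6. shoelace: 2649.8786

Area of P2's cell: 2649.8786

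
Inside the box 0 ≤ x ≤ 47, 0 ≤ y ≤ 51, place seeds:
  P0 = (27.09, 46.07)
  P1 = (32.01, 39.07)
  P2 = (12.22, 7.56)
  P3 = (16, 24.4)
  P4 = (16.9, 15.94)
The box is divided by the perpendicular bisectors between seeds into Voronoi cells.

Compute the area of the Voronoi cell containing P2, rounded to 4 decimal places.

1. box [0,47]×[0,51]: [(0, 0) (47, 0) (47, 51) (0, 51)]
2. ⊥bis P2·P0 via (19.655,26.815): [(0, 34.4045) (0, 0) (47, 0) (47, 16.2562)]  |A|=1190.5249
3. ⊥bis P2·P1 via (22.115,23.315): [(11.5739, 29.9354) (0, 34.4045) (0, 0) (47, 0) (47, 7.6859)]  |A|=1038.7185
4. ⊥bis P2·P3 via (14.11,15.98): [(44.7416, 9.1043) (0, 19.1472) (0, 0) (47, 0) (47, 7.6859)]  |A|=650.9674
5. ⊥bis P2·P4 via (14.56,11.75): [(2.198, 18.6538) (0, 19.1472) (0, 0) (35.5995, 0)]  |A|=353.0767
6. canonical 4-gon: [(2.198, 18.6538) (0, 19.1472) (0, 0) (35.5995, 0)]
7. shoelace: 353.0767

Area of P2's cell: 353.0767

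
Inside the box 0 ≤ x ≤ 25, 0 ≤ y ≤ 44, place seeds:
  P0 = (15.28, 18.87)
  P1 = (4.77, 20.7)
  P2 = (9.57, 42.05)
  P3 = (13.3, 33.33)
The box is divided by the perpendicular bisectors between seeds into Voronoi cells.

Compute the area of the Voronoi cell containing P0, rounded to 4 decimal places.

Area of P0's cell: 428.6053

1. box [0,25]×[0,44]: [(0, 0) (25, 0) (25, 44) (0, 44)]
2. ⊥bis P0·P1 via (10.025,19.785): [(6.58, 0) (25, 0) (25, 44) (14.2413, 44)]  |A|=641.9303
3. ⊥bis P0·P2 via (12.425,30.46): [(11.8595, 30.3207) (6.58, 0) (25, 0) (25, 33.5576)]  |A|=499.7355
4. ⊥bis P0·P3 via (14.29,26.1): [(11.0473, 25.656) (6.58, 0) (25, 0) (25, 27.5665)]  |A|=428.6053
5. canonical 4-gon: [(11.0473, 25.656) (6.58, 0) (25, 0) (25, 27.5665)]
6. shoelace: 428.6053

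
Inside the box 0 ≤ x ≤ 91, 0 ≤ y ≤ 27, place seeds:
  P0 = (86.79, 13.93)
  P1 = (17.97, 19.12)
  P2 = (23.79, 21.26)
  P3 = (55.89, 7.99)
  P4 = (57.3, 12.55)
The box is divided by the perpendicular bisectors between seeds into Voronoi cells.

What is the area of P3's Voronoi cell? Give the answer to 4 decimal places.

1. box [0,91]×[0,27]: [(0, 0) (91, 0) (91, 27) (0, 27)]
2. ⊥bis P3·P0 via (71.34,10.96): [(0, 0) (73.4469, 0) (68.2566, 27) (0, 27)]  |A|=1912.9967
3. ⊥bis P3·P1 via (36.93,13.555): [(32.9514, 0) (73.4469, 0) (68.2566, 27) (40.8763, 27)]  |A|=916.3225
4. ⊥bis P3·P2 via (39.84,14.625): [(33.7941, 0) (73.4469, 0) (68.2566, 27) (44.9558, 27)]  |A|=849.8736
5. ⊥bis P3·P4 via (56.595,10.27): [(40.1427, 15.3572) (33.7941, 0) (73.4469, 0) (72.4129, 5.379)]  |A|=386.1093
6. canonical 4-gon: [(40.1427, 15.3572) (33.7941, 0) (73.4469, 0) (72.4129, 5.379)]
7. shoelace: 386.1093

Area of P3's cell: 386.1093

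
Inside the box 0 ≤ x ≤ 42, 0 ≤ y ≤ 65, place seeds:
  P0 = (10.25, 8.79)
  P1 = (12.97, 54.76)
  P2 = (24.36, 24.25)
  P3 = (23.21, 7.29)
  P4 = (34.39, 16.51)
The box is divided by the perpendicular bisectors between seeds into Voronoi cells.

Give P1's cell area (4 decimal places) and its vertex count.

1. box [0,42]×[0,65]: [(0, 0) (42, 0) (42, 65) (0, 65)]
2. ⊥bis P1·P0 via (11.61,31.775): [(0, 32.462) (42, 29.9769) (42, 65) (0, 65)]  |A|=1418.7851
3. ⊥bis P1·P2 via (18.665,39.505): [(0, 32.537) (42, 48.2164) (42, 65) (0, 65)]  |A|=1034.1785
4. ⊥bis P1·P3 via (18.09,31.025): [(0, 32.537) (42, 48.2164) (42, 65) (0, 65)]  |A|=1034.1785
5. ⊥bis P1·P4 via (23.68,35.635): [(0, 32.537) (42, 48.2164) (42, 65) (0, 65)]  |A|=1034.1785
6. canonical 4-gon: [(0, 32.537) (42, 48.2164) (42, 65) (0, 65)]
7. shoelace: 1034.1785

Area of P1's cell: 1034.1785 (4 vertices)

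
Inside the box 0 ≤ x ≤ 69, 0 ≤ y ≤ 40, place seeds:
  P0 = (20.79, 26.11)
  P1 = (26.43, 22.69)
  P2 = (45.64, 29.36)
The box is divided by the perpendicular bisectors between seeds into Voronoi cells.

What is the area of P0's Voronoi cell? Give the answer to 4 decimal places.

1. box [0,69]×[0,40]: [(0, 0) (69, 0) (69, 40) (0, 40)]
2. ⊥bis P0·P1 via (23.61,24.4): [(0, 0) (8.8143, 0) (33.0696, 40) (0, 40)]  |A|=837.6766
3. ⊥bis P0·P2 via (33.215,27.735): [(0, 0) (8.8143, 0) (31.8697, 38.0213) (31.6109, 40) (0, 40)]  |A|=836.2335
4. canonical 5-gon: [(0, 0) (8.8143, 0) (31.8697, 38.0213) (31.6109, 40) (0, 40)]
5. shoelace: 836.2335

Area of P0's cell: 836.2335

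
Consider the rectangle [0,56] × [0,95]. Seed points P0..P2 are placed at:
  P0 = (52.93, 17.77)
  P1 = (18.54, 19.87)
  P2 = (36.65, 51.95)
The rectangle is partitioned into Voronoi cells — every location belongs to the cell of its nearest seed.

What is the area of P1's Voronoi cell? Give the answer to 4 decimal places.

1. box [0,56]×[0,95]: [(0, 0) (56, 0) (56, 95) (0, 95)]
2. ⊥bis P1·P0 via (35.735,18.82): [(0, 0) (34.5858, 0) (40.3869, 95) (0, 95)]  |A|=3561.2007
3. ⊥bis P1·P2 via (27.595,35.91): [(0, 51.4881) (0, 0) (34.5858, 0) (36.4726, 30.8984)]  |A|=1473.2736
4. canonical 4-gon: [(0, 51.4881) (0, 0) (34.5858, 0) (36.4726, 30.8984)]
5. shoelace: 1473.2736

Area of P1's cell: 1473.2736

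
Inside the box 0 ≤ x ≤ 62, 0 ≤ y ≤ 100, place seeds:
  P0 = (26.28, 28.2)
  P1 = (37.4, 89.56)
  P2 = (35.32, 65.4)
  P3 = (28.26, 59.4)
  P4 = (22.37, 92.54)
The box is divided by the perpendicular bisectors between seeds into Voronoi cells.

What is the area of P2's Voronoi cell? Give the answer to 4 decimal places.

1. box [0,62]×[0,100]: [(0, 0) (62, 0) (62, 100) (0, 100)]
2. ⊥bis P2·P0 via (30.8,46.8): [(0, 54.2847) (62, 39.2181) (62, 100) (0, 100)]  |A|=3301.4133
3. ⊥bis P2·P1 via (36.36,77.48): [(0, 80.6103) (0, 54.2847) (62, 39.2181) (62, 75.2726)]  |A|=1933.7837
4. ⊥bis P2·P3 via (31.79,62.4): [(17.6017, 79.095) (48.7562, 42.4365) (62, 39.2181) (62, 75.2726)]  |A|=992.996
5. ⊥bis P2·P4 via (28.845,78.97): [(27.3483, 78.2558) (20.9211, 75.1891) (48.7562, 42.4365) (62, 39.2181) (62, 75.2726)]  |A|=975.3541
6. canonical 5-gon: [(27.3483, 78.2558) (20.9211, 75.1891) (48.7562, 42.4365) (62, 39.2181) (62, 75.2726)]
7. shoelace: 975.3541

Area of P2's cell: 975.3541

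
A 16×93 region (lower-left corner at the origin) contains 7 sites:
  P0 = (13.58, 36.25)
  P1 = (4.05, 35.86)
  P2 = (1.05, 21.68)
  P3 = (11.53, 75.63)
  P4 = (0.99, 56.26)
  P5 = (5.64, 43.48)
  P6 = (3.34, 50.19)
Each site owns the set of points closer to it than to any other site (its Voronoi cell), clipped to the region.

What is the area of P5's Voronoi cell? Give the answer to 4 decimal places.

Area of P5's cell: 109.6017

1. box [0,16]×[0,93]: [(0, 0) (16, 0) (16, 93) (0, 93)]
2. ⊥bis P5·P0 via (9.61,39.865): [(0, 29.3113) (16, 46.8825) (16, 93) (0, 93)]  |A|=878.4497
3. ⊥bis P5·P1 via (4.845,39.67): [(0, 40.681) (8.7, 38.8656) (16, 46.8825) (16, 93) (0, 93)]  |A|=828.9917
4. ⊥bis P5·P2 via (3.345,32.58): [(0, 40.681) (8.7, 38.8656) (16, 46.8825) (16, 93) (0, 93)]  |A|=828.9917
5. ⊥bis P5·P3 via (8.585,59.555): [(0, 61.1278) (0, 40.681) (8.7, 38.8656) (16, 46.8825) (16, 58.1965)]  |A|=295.5865
6. ⊥bis P5·P4 via (3.315,49.87): [(0, 48.6638) (0, 40.681) (8.7, 38.8656) (16, 46.8825) (16, 54.4854)]  |A|=166.1858
7. ⊥bis P5·P6 via (4.49,46.835): [(0, 45.296) (0, 40.681) (8.7, 38.8656) (16, 46.8825) (16, 50.7803)]  |A|=109.6017
8. canonical 5-gon: [(0, 45.296) (0, 40.681) (8.7, 38.8656) (16, 46.8825) (16, 50.7803)]
9. shoelace: 109.6017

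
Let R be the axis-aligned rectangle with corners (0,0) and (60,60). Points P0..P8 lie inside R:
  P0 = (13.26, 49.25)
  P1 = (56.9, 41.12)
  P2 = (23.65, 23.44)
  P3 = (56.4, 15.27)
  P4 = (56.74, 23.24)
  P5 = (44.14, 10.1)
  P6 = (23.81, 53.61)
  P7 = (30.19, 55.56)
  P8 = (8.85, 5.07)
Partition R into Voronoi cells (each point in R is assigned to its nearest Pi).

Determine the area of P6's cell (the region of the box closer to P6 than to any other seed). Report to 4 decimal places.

1. box [0,60]×[0,60]: [(0, 0) (60, 0) (60, 60) (0, 60)]
2. ⊥bis P6·P0 via (18.535,51.43): [(39.7895, 0) (60, 0) (60, 60) (14.9933, 60)]  |A|=1956.5173
3. ⊥bis P6·P1 via (40.355,47.365): [(30.7411, 21.8947) (45.1241, 60) (14.9933, 60)]  |A|=574.0738
4. ⊥bis P6·P2 via (23.73,38.525): [(23.8686, 38.5243) (36.9917, 38.4547) (45.1241, 60) (14.9933, 60)]  |A|=465.1961
5. ⊥bis P6·P3 via (40.105,34.44): [(23.8686, 38.5243) (36.9917, 38.4547) (45.1241, 60) (14.9933, 60)]  |A|=465.1961
6. ⊥bis P6·P4 via (40.275,38.425): [(23.8686, 38.5243) (36.9917, 38.4547) (45.1241, 60) (14.9933, 60)]  |A|=465.1961
7. ⊥bis P6·P5 via (33.975,31.855): [(23.8686, 38.5243) (36.9917, 38.4547) (45.1241, 60) (14.9933, 60)]  |A|=465.1961
8. ⊥bis P6·P7 via (27,54.585): [(23.8686, 38.5243) (31.9219, 38.4816) (25.3449, 60) (14.9933, 60)]  |A|=197.6621
9. ⊥bis P6·P8 via (16.33,29.34): [(23.8686, 38.5243) (31.9219, 38.4816) (25.3449, 60) (14.9933, 60)]  |A|=197.6621
10. canonical 4-gon: [(23.8686, 38.5243) (31.9219, 38.4816) (25.3449, 60) (14.9933, 60)]
11. shoelace: 197.6621

Area of P6's cell: 197.6621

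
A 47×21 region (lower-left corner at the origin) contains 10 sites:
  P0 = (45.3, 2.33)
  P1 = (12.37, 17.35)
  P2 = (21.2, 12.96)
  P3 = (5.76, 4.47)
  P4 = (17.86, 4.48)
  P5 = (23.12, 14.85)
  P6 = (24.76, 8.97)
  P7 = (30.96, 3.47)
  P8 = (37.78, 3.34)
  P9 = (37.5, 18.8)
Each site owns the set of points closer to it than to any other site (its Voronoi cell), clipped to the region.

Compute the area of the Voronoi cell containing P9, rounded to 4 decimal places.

1. box [0,47]×[0,21]: [(0, 0) (47, 0) (47, 21) (0, 21)]
2. ⊥bis P9·P0 via (41.4,10.565): [(0, 0) (19.0916, 0) (47, 13.2171) (47, 21) (0, 21)]  |A|=802.566
3. ⊥bis P9·P1 via (24.935,18.075): [(25.7948, 3.1745) (47, 13.2171) (47, 21) (24.7662, 21)]  |A|=280.6828
4. ⊥bis P9·P2 via (29.35,15.88): [(32.7261, 6.4571) (47, 13.2171) (47, 21) (27.5156, 21)]  |A|=197.2261
5. ⊥bis P9·P3 via (21.63,11.635): [(32.7261, 6.4571) (47, 13.2171) (47, 21) (27.5156, 21)]  |A|=197.2261
6. ⊥bis P9·P4 via (27.68,11.64): [(32.7261, 6.4571) (47, 13.2171) (47, 21) (27.5156, 21)]  |A|=197.2261
7. ⊥bis P9·P5 via (30.31,16.825): [(33.1082, 6.6381) (47, 13.2171) (47, 21) (29.1632, 21)]  |A|=182.1445
8. ⊥bis P9·P6 via (31.13,13.885): [(31.1107, 13.91) (35.7546, 7.8914) (47, 13.2171) (47, 21) (29.1632, 21)]  |A|=171.2707
9. ⊥bis P9·P7 via (34.23,11.135): [(31.1107, 13.91) (32.7719, 11.757) (38.6353, 9.2557) (47, 13.2171) (47, 21) (29.1632, 21)]  |A|=163.6683
10. ⊥bis P9·P8 via (37.64,11.07): [(31.1107, 13.91) (32.7719, 11.757) (34.515, 11.0134) (42.6582, 11.1609) (47, 13.2171) (47, 21) (29.1632, 21)]  |A|=156.2076
11. canonical 7-gon: [(31.1107, 13.91) (32.7719, 11.757) (34.515, 11.0134) (42.6582, 11.1609) (47, 13.2171) (47, 21) (29.1632, 21)]
12. shoelace: 156.2076

Area of P9's cell: 156.2076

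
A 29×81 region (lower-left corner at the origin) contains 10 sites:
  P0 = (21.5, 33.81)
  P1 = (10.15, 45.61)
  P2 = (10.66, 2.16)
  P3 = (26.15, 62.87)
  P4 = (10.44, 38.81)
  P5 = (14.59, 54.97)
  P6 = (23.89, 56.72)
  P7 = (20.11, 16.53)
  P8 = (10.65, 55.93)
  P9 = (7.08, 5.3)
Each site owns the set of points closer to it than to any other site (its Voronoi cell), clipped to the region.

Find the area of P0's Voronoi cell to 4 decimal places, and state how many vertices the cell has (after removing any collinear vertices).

1. box [0,29]×[0,81]: [(0, 0) (29, 0) (29, 81) (0, 81)]
2. ⊥bis P0·P1 via (15.825,39.71): [(0, 24.4885) (0, 0) (29, 0) (29, 52.3826)]  |A|=1114.6304
3. ⊥bis P0·P2 via (16.08,17.985): [(0, 24.4885) (0, 23.4923) (29, 13.56) (29, 52.3826)]  |A|=577.3722
4. ⊥bis P0·P3 via (23.825,48.34): [(24.6585, 48.2066) (0, 24.4885) (0, 23.4923) (29, 13.56) (29, 47.5119)]  |A|=566.7993
5. ⊥bis P0·P4 via (15.97,36.31): [(24.6585, 48.2066) (18.8013, 42.5728) (8.8111, 20.4746) (29, 13.56) (29, 47.5119)]  |A|=445.0057
6. ⊥bis P0·P5 via (18.045,44.39): [(28.0638, 47.6617) (22.0504, 45.698) (18.8013, 42.5728) (8.8111, 20.4746) (29, 13.56) (29, 47.5119)]  |A|=440.0239
7. ⊥bis P0·P6 via (22.695,45.265): [(21.7074, 45.368) (18.8013, 42.5728) (8.8111, 20.4746) (29, 13.56) (29, 44.6073)]  |A|=427.2274
8. ⊥bis P0·P7 via (20.805,25.17): [(21.7074, 45.368) (18.8013, 42.5728) (11.2802, 25.9362) (29, 24.5108) (29, 44.6073)]  |A|=266.5358
9. ⊥bis P0·P8 via (16.075,44.87): [(21.7074, 45.368) (18.8013, 42.5728) (11.2802, 25.9362) (29, 24.5108) (29, 44.6073)]  |A|=266.5358
10. ⊥bis P0·P9 via (14.29,19.555): [(21.7074, 45.368) (18.8013, 42.5728) (11.2802, 25.9362) (29, 24.5108) (29, 44.6073)]  |A|=266.5358
11. canonical 5-gon: [(21.7074, 45.368) (18.8013, 42.5728) (11.2802, 25.9362) (29, 24.5108) (29, 44.6073)]
12. shoelace: 266.5358

Area of P0's cell: 266.5358 (5 vertices)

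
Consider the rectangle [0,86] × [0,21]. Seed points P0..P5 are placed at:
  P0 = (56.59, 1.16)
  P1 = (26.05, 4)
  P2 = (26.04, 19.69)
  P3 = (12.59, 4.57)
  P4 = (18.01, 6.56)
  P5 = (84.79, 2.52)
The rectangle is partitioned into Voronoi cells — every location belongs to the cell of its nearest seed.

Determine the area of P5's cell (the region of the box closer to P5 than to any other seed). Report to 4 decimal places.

1. box [0,86]×[0,21]: [(0, 0) (86, 0) (86, 21) (0, 21)]
2. ⊥bis P5·P0 via (70.69,1.84): [(70.7787, 0) (86, 0) (86, 21) (69.766, 21)]  |A|=330.2806
3. ⊥bis P5·P1 via (55.42,3.26): [(70.7787, 0) (86, 0) (86, 21) (69.766, 21)]  |A|=330.2806
4. ⊥bis P5·P2 via (55.415,11.105): [(70.7787, 0) (86, 0) (86, 21) (69.766, 21)]  |A|=330.2806
5. ⊥bis P5·P3 via (48.69,3.545): [(70.7787, 0) (86, 0) (86, 21) (69.766, 21)]  |A|=330.2806
6. ⊥bis P5·P4 via (51.4,4.54): [(70.7787, 0) (86, 0) (86, 21) (69.766, 21)]  |A|=330.2806
7. canonical 4-gon: [(70.7787, 0) (86, 0) (86, 21) (69.766, 21)]
8. shoelace: 330.2806

Area of P5's cell: 330.2806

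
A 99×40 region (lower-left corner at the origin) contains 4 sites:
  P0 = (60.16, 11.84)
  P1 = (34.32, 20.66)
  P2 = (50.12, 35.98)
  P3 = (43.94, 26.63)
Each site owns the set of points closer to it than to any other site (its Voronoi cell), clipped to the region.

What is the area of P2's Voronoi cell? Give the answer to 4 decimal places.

1. box [0,99]×[0,40]: [(0, 0) (99, 0) (99, 40) (0, 40)]
2. ⊥bis P2·P0 via (55.14,23.91): [(0, 0.9769) (93.8265, 40) (0, 40)]  |A|=1830.7018
3. ⊥bis P2·P1 via (42.22,28.32): [(48.9801, 21.3481) (93.8265, 40) (30.8948, 40)]  |A|=586.8988
4. ⊥bis P2·P3 via (47.03,31.305): [(57.0294, 24.6958) (93.8265, 40) (33.8749, 40)]  |A|=458.7555
5. canonical 3-gon: [(57.0294, 24.6958) (93.8265, 40) (33.8749, 40)]
6. shoelace: 458.7555

Area of P2's cell: 458.7555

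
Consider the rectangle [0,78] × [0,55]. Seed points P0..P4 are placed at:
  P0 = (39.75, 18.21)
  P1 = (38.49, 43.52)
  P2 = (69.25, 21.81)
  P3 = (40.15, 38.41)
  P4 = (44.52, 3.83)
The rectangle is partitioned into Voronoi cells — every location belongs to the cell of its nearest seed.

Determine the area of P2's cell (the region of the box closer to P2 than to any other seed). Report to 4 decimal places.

Area of P2's cell: 1018.2130

1. box [0,78]×[0,55]: [(0, 0) (78, 0) (78, 55) (0, 55)]
2. ⊥bis P2·P0 via (54.5,20.01): [(56.9419, 0) (78, 0) (78, 55) (50.23, 55)]  |A|=1342.7719
3. ⊥bis P2·P1 via (53.87,32.665): [(53.0904, 31.5605) (56.9419, 0) (78, 0) (78, 55) (69.6337, 55)]  |A|=1115.3651
4. ⊥bis P2·P3 via (54.7,30.11): [(65.7991, 49.5668) (53.5199, 28.0413) (56.9419, 0) (78, 0) (78, 55) (69.6337, 55)]  |A|=1089.1365
5. ⊥bis P2·P4 via (56.885,12.82): [(65.7991, 49.5668) (53.5199, 28.0413) (55.0733, 15.3118) (66.2058, 0) (78, 0) (78, 55) (69.6337, 55)]  |A|=1018.213
6. canonical 7-gon: [(65.7991, 49.5668) (53.5199, 28.0413) (55.0733, 15.3118) (66.2058, 0) (78, 0) (78, 55) (69.6337, 55)]
7. shoelace: 1018.213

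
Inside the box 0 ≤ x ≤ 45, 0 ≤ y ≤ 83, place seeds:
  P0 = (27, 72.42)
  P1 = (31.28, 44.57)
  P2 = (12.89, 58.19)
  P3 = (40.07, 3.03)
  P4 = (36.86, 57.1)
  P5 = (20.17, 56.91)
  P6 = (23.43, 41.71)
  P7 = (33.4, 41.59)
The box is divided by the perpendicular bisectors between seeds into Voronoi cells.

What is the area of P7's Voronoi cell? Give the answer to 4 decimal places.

1. box [0,45]×[0,83]: [(0, 0) (45, 0) (45, 83) (0, 83)]
2. ⊥bis P7·P0 via (30.2,57.005): [(0, 50.7358) (0, 0) (45, 0) (45, 60.0773)]  |A|=2493.2951
3. ⊥bis P7·P1 via (32.34,43.08): [(0, 20.073) (0, 0) (45, 0) (45, 52.0864)]  |A|=1623.5879
4. ⊥bis P7·P2 via (23.145,49.89): [(0, 20.073) (0, 0) (45, 0) (45, 52.0864)]  |A|=1623.5879
5. ⊥bis P7·P3 via (36.735,22.31): [(0, 20.073) (0, 15.9557) (45, 23.7397) (45, 52.0864)]  |A|=730.4428
6. ⊥bis P7·P4 via (35.13,49.345): [(39.7102, 48.3232) (0, 20.073) (0, 15.9557) (45, 23.7397) (45, 47.1432)]  |A|=717.3684
7. ⊥bis P7·P5 via (26.785,49.25): [(39.7102, 48.3232) (0, 20.073) (0, 15.9557) (45, 23.7397) (45, 47.1432)]  |A|=717.3684
8. ⊥bis P7·P6 via (28.415,41.65): [(39.7102, 48.3232) (28.3985, 40.276) (28.1644, 20.8275) (45, 23.7397) (45, 47.1432)]  |A|=385.5985
9. canonical 5-gon: [(39.7102, 48.3232) (28.3985, 40.276) (28.1644, 20.8275) (45, 23.7397) (45, 47.1432)]
10. shoelace: 385.5985

Area of P7's cell: 385.5985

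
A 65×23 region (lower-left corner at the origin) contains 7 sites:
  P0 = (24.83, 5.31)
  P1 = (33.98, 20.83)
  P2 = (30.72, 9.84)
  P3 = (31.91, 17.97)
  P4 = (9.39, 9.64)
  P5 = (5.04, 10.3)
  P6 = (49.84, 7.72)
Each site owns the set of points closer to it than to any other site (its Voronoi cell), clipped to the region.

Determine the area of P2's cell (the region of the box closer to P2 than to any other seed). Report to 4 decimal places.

Area of P2's cell: 163.6928

1. box [0,65]×[0,23]: [(0, 0) (65, 0) (65, 23) (0, 23)]
2. ⊥bis P2·P0 via (27.775,7.575): [(33.6009, 0) (65, 0) (65, 23) (15.9116, 23)]  |A|=925.6055
3. ⊥bis P2·P1 via (32.35,15.335): [(18.6905, 19.3869) (33.6009, 0) (65, 0) (65, 5.6499)]  |A|=435.1873
4. ⊥bis P2·P3 via (31.315,13.905): [(42.8749, 12.213) (21.8399, 15.2919) (33.6009, 0) (65, 0) (65, 5.6499)]  |A|=396.9668
5. ⊥bis P2·P4 via (20.055,9.74): [(42.8749, 12.213) (21.8399, 15.2919) (33.6009, 0) (65, 0) (65, 5.6499)]  |A|=396.9668
6. ⊥bis P2·P5 via (17.88,10.07): [(42.8749, 12.213) (21.8399, 15.2919) (33.6009, 0) (65, 0) (65, 5.6499)]  |A|=396.9668
7. ⊥bis P2·P6 via (40.28,8.78): [(40.696, 12.5319) (21.8399, 15.2919) (33.6009, 0) (39.3065, 0)]  |A|=163.6928
8. canonical 4-gon: [(40.696, 12.5319) (21.8399, 15.2919) (33.6009, 0) (39.3065, 0)]
9. shoelace: 163.6928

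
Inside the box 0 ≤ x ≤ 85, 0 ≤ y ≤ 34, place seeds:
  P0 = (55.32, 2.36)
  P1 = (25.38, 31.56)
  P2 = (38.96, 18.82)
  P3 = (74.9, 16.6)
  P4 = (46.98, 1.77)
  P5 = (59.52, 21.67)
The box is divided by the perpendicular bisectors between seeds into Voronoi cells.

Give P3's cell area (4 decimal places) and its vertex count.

1. box [0,85]×[0,34]: [(0, 0) (85, 0) (85, 34) (0, 34)]
2. ⊥bis P3·P0 via (65.11,9.48): [(72.0045, 0) (85, 0) (85, 34) (47.2773, 34)]  |A|=862.2091
3. ⊥bis P3·P1 via (50.14,24.08): [(51.4172, 28.3076) (72.0045, 0) (85, 0) (85, 34) (53.1368, 34)]  |A|=845.5317
4. ⊥bis P3·P2 via (56.93,17.71): [(57.1018, 20.4913) (72.0045, 0) (85, 0) (85, 34) (57.9362, 34)]  |A|=790.2147
5. ⊥bis P3·P4 via (60.94,9.185): [(57.1018, 20.4913) (72.0045, 0) (85, 0) (85, 34) (57.9362, 34)]  |A|=790.2147
6. ⊥bis P3·P5 via (67.21,19.135): [(64.3649, 10.5044) (72.0045, 0) (85, 0) (85, 34) (72.1102, 34)]  |A|=570.477
7. canonical 5-gon: [(64.3649, 10.5044) (72.0045, 0) (85, 0) (85, 34) (72.1102, 34)]
8. shoelace: 570.477

Area of P3's cell: 570.4770 (5 vertices)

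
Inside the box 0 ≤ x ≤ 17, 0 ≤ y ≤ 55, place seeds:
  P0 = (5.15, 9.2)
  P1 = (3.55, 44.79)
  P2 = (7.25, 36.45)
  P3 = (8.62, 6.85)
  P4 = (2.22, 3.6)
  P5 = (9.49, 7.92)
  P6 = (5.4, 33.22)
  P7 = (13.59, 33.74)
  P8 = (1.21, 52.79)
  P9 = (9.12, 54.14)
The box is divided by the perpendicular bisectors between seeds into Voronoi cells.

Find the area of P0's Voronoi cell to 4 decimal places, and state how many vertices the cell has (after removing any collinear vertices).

1. box [0,17]×[0,55]: [(0, 0) (17, 0) (17, 55) (0, 55)]
2. ⊥bis P0·P1 via (4.35,26.995): [(0, 26.7994) (0, 0) (17, 0) (17, 27.5637)]  |A|=462.0867
3. ⊥bis P0·P2 via (6.2,22.825): [(0, 23.3028) (0, 0) (17, 0) (17, 21.9927)]  |A|=385.0118
4. ⊥bis P0·P3 via (6.885,8.025): [(16.3769, 22.0407) (0, 23.3028) (0, 0) (1.4502, 0)]  |A|=206.7957
5. ⊥bis P0·P4 via (3.685,6.4): [(5.2352, 5.5889) (16.3769, 22.0407) (0, 23.3028) (0, 8.328)]  |A|=180.9437
6. ⊥bis P0·P5 via (7.32,8.56): [(5.2352, 5.5889) (7.3761, 8.7501) (11.4088, 22.4236) (0, 23.3028) (0, 8.328)]  |A|=146.206
7. ⊥bis P0·P6 via (5.275,21.21): [(5.2352, 5.5889) (7.3761, 8.7501) (11.0332, 21.1501) (0, 21.2649) (0, 8.328)]  |A|=127.534
8. ⊥bis P0·P7 via (9.37,21.47): [(5.2352, 5.5889) (7.3761, 8.7501) (10.9657, 20.9212) (10.2774, 21.1579) (0, 21.2649) (0, 8.328)]  |A|=127.4472
9. ⊥bis P0·P8 via (3.18,30.995): [(5.2352, 5.5889) (7.3761, 8.7501) (10.9657, 20.9212) (10.2774, 21.1579) (0, 21.2649) (0, 8.328)]  |A|=127.4472
10. ⊥bis P0·P9 via (7.135,31.67): [(5.2352, 5.5889) (7.3761, 8.7501) (10.9657, 20.9212) (10.2774, 21.1579) (0, 21.2649) (0, 8.328)]  |A|=127.4472
11. canonical 6-gon: [(5.2352, 5.5889) (7.3761, 8.7501) (10.9657, 20.9212) (10.2774, 21.1579) (0, 21.2649) (0, 8.328)]
12. shoelace: 127.4472

Area of P0's cell: 127.4472 (6 vertices)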